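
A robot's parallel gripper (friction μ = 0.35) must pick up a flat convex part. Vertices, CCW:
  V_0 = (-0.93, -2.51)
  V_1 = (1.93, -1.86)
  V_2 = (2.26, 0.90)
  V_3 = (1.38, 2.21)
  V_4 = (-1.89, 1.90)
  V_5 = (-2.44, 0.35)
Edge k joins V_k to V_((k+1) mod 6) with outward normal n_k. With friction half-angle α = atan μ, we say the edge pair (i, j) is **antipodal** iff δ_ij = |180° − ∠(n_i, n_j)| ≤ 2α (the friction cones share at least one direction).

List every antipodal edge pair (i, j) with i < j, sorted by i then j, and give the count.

count = 4; pairs: (0,3), (1,4), (1,5), (2,5)

α = atan 0.35 = 19.29°;  2α = 38.58°
n_0 = (+0.2216, -0.9751)
n_1 = (+0.9929, -0.1187)
n_2 = (+0.8301, +0.5576)
n_3 = (-0.0944, +0.9955)
n_4 = (-0.9424, +0.3344)
n_5 = (-0.8843, -0.4669)
  (0,1): δ = 109.62°  ·
  (0,2): δ = 68.91°  ·
  (0,3): δ = 7.39°  ✓
  (0,4): δ = 57.66°  ·
  (0,5): δ = 105.03°  ·
  (1,2): δ = 139.29°  ·
  (1,3): δ = 77.77°  ·
  (1,4): δ = 12.72°  ✓
  (1,5): δ = 34.65°  ✓
  (2,3): δ = 118.48°  ·
  (2,4): δ = 53.43°  ·
  (2,5): δ = 6.06°  ✓
  (3,4): δ = 114.95°  ·
  (3,5): δ = 67.58°  ·
  (4,5): δ = 132.63°  ·
antipodal pairs: 4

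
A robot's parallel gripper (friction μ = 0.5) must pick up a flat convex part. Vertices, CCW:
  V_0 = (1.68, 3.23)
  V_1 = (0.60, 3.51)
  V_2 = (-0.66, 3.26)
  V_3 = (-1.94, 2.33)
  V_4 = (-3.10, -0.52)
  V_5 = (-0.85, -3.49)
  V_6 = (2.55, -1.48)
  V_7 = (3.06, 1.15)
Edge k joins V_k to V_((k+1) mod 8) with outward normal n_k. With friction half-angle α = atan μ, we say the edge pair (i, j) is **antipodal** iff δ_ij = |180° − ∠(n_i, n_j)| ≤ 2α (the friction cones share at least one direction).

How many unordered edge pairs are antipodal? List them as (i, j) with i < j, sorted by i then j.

count = 9; pairs: (0,4), (0,5), (1,5), (2,5), (2,6), (3,5), (3,6), (4,6), (4,7)

α = atan 0.5 = 26.57°;  2α = 53.13°
n_0 = (+0.2510, +0.9680)
n_1 = (-0.1946, +0.9809)
n_2 = (-0.5878, +0.8090)
n_3 = (-0.9262, +0.3770)
n_4 = (-0.7971, -0.6039)
n_5 = (+0.5089, -0.8608)
n_6 = (+0.9817, -0.1904)
n_7 = (+0.8333, +0.5528)
  (0,1): δ = 154.24°  ·
  (0,2): δ = 129.46°  ·
  (0,3): δ = 97.61°  ·
  (0,4): δ = 38.32°  ✓
  (0,5): δ = 45.13°  ✓
  (0,6): δ = 93.56°  ·
  (0,7): δ = 138.10°  ·
  (1,2): δ = 155.22°  ·
  (1,3): δ = 123.37°  ·
  (1,4): δ = 64.08°  ·
  (1,5): δ = 19.37°  ✓
  (1,6): δ = 67.80°  ·
  (1,7): δ = 112.34°  ·
  (2,3): δ = 148.15°  ·
  (2,4): δ = 88.85°  ·
  (2,5): δ = 5.41°  ✓
  (2,6): δ = 43.02°  ✓
  (2,7): δ = 87.56°  ·
  (3,4): δ = 120.71°  ·
  (3,5): δ = 37.26°  ✓
  (3,6): δ = 11.17°  ✓
  (3,7): δ = 55.71°  ·
  (4,5): δ = 96.56°  ·
  (4,6): δ = 48.12°  ✓
  (4,7): δ = 3.58°  ✓
  (5,6): δ = 131.56°  ·
  (5,7): δ = 87.03°  ·
  (6,7): δ = 135.46°  ·
antipodal pairs: 9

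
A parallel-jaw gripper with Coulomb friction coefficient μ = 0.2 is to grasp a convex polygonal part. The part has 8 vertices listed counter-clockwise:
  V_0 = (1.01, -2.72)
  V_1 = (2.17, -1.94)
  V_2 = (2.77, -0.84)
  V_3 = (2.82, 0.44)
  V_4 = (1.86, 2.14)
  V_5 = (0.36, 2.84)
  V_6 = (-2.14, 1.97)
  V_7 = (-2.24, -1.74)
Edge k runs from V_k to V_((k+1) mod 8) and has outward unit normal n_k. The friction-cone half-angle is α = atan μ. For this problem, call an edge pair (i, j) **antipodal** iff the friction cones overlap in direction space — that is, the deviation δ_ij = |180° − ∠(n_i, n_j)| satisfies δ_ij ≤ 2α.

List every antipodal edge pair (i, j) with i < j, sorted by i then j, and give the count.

count = 3; pairs: (0,5), (2,6), (4,7)

α = atan 0.2 = 11.31°;  2α = 22.62°
n_0 = (+0.5580, -0.8298)
n_1 = (+0.8779, -0.4789)
n_2 = (+0.9992, -0.0390)
n_3 = (+0.8708, +0.4917)
n_4 = (+0.4229, +0.9062)
n_5 = (-0.3287, +0.9444)
n_6 = (-0.9996, +0.0269)
n_7 = (-0.2887, -0.9574)
  (0,1): δ = 152.53°  ·
  (0,2): δ = 126.15°  ·
  (0,3): δ = 94.46°  ·
  (0,4): δ = 58.93°  ·
  (0,5): δ = 14.73°  ✓
  (0,6): δ = 54.54°  ·
  (0,7): δ = 129.30°  ·
  (1,2): δ = 153.63°  ·
  (1,3): δ = 121.94°  ·
  (1,4): δ = 86.41°  ·
  (1,5): δ = 42.20°  ·
  (1,6): δ = 27.07°  ·
  (1,7): δ = 101.83°  ·
  (2,3): δ = 148.31°  ·
  (2,4): δ = 112.78°  ·
  (2,5): δ = 68.58°  ·
  (2,6): δ = 0.69°  ✓
  (2,7): δ = 75.46°  ·
  (3,4): δ = 144.47°  ·
  (3,5): δ = 100.27°  ·
  (3,6): δ = 31.00°  ·
  (3,7): δ = 43.77°  ·
  (4,5): δ = 135.80°  ·
  (4,6): δ = 66.53°  ·
  (4,7): δ = 8.24°  ✓
  (5,6): δ = 110.73°  ·
  (5,7): δ = 35.97°  ·
  (6,7): δ = 105.24°  ·
antipodal pairs: 3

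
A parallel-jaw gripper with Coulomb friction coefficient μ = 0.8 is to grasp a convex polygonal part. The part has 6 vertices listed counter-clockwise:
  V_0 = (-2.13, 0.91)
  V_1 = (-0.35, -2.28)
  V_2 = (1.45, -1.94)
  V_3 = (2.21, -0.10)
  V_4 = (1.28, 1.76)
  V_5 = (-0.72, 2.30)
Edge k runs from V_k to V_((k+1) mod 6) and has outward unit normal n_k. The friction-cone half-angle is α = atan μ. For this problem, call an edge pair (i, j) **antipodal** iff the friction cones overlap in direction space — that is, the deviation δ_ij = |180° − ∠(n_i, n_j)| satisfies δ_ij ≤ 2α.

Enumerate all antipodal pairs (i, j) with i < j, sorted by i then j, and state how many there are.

α = atan 0.8 = 38.66°;  2α = 77.32°
n_0 = (-0.8733, -0.4873)
n_1 = (+0.1856, -0.9826)
n_2 = (+0.9243, -0.3818)
n_3 = (+0.8944, +0.4472)
n_4 = (+0.2607, +0.9654)
n_5 = (-0.7020, +0.7121)
  (0,1): δ = 108.46°  ·
  (0,2): δ = 51.60°  ✓
  (0,3): δ = 2.60°  ✓
  (0,4): δ = 45.73°  ✓
  (0,5): δ = 105.43°  ·
  (1,2): δ = 123.14°  ·
  (1,3): δ = 74.13°  ✓
  (1,4): δ = 25.81°  ✓
  (1,5): δ = 33.89°  ✓
  (2,3): δ = 130.99°  ·
  (2,4): δ = 82.67°  ·
  (2,5): δ = 22.97°  ✓
  (3,4): δ = 131.67°  ·
  (3,5): δ = 71.97°  ✓
  (4,5): δ = 120.30°  ·
antipodal pairs: 8

count = 8; pairs: (0,2), (0,3), (0,4), (1,3), (1,4), (1,5), (2,5), (3,5)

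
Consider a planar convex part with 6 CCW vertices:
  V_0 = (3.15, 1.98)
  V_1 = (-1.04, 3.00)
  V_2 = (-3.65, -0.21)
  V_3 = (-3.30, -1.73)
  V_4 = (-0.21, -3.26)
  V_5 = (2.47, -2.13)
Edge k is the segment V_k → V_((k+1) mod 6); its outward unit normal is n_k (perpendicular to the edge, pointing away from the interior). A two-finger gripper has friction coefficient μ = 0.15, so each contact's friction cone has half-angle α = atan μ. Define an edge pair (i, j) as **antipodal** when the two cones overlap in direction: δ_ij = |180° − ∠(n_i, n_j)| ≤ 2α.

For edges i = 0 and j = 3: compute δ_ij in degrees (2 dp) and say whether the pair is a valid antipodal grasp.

δ = 12.66°, valid

α = atan 0.15 = 8.53°;  2α = 17.06°
edge 0: e_0 = (-4.19, +1.02);  n_0 = (+0.2365, +0.9716)
edge 3: e_3 = (+3.09, -1.53);  n_3 = (-0.4437, -0.8962)
∠(n_0, n_3) = 167.34°
δ = |180° − 167.34°| = 12.66°
12.66° ≤ 2α = 17.06°  →  valid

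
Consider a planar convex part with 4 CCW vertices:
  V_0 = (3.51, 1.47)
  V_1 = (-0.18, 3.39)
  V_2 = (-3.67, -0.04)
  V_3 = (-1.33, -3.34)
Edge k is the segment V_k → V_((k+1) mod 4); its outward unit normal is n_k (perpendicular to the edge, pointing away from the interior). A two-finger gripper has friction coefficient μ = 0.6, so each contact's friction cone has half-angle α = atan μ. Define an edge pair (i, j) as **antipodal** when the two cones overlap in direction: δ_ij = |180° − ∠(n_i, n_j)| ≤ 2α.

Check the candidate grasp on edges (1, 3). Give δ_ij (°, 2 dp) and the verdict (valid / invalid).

δ = 0.32°, valid

α = atan 0.6 = 30.96°;  2α = 61.93°
edge 1: e_1 = (-3.49, -3.43);  n_1 = (-0.7009, +0.7132)
edge 3: e_3 = (+4.84, +4.81);  n_3 = (+0.7049, -0.7093)
∠(n_1, n_3) = 179.68°
δ = |180° − 179.68°| = 0.32°
0.32° ≤ 2α = 61.93°  →  valid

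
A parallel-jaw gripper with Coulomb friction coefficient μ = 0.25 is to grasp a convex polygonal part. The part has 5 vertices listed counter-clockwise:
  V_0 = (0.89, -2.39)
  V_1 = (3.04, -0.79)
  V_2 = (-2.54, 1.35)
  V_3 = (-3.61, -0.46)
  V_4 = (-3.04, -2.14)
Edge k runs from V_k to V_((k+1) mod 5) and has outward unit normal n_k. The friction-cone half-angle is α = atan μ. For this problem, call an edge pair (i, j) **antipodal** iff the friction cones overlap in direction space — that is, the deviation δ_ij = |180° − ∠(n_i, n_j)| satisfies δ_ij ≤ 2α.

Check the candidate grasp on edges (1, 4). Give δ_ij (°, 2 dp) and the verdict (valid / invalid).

δ = 17.34°, valid

α = atan 0.25 = 14.04°;  2α = 28.07°
edge 1: e_1 = (-5.58, +2.14);  n_1 = (+0.3581, +0.9337)
edge 4: e_4 = (+3.93, -0.25);  n_4 = (-0.0635, -0.9980)
∠(n_1, n_4) = 162.66°
δ = |180° − 162.66°| = 17.34°
17.34° ≤ 2α = 28.07°  →  valid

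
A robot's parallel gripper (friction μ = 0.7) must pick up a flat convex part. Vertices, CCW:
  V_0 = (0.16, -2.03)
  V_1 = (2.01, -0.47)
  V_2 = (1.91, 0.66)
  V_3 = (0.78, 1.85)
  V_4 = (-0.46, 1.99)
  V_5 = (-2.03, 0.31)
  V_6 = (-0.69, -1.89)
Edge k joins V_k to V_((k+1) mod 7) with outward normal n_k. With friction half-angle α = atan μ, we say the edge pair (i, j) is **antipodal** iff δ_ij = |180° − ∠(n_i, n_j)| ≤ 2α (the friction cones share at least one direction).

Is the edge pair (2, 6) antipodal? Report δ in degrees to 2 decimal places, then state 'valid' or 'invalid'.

α = atan 0.7 = 34.99°;  2α = 69.98°
edge 2: e_2 = (-1.13, +1.19);  n_2 = (+0.7252, +0.6886)
edge 6: e_6 = (+0.85, -0.14);  n_6 = (-0.1625, -0.9867)
∠(n_2, n_6) = 142.87°
δ = |180° − 142.87°| = 37.13°
37.13° ≤ 2α = 69.98°  →  valid

δ = 37.13°, valid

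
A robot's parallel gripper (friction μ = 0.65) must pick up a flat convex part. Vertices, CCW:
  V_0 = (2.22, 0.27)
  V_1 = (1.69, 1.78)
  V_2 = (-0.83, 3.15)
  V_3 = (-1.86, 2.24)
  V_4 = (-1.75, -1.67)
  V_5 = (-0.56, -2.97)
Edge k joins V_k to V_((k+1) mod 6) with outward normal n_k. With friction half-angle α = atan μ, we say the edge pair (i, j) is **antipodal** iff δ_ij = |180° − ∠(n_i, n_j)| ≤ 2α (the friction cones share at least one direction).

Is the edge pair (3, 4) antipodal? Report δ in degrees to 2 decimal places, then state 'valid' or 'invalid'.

α = atan 0.65 = 33.02°;  2α = 66.05°
edge 3: e_3 = (+0.11, -3.91);  n_3 = (-0.9996, -0.0281)
edge 4: e_4 = (+1.19, -1.30);  n_4 = (-0.7376, -0.6752)
∠(n_3, n_4) = 40.86°
δ = |180° − 40.86°| = 139.14°
139.14° > 2α = 66.05°  →  invalid

δ = 139.14°, invalid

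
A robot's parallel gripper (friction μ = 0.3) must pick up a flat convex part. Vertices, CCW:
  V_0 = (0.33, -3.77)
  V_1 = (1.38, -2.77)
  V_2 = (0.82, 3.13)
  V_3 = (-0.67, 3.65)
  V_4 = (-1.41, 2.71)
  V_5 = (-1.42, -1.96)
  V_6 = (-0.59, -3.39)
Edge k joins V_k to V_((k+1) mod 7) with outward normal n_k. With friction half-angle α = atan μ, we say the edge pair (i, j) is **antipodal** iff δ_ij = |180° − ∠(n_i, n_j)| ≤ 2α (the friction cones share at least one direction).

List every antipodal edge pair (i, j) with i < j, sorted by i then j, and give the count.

count = 4; pairs: (0,3), (1,4), (1,5), (2,6)

α = atan 0.3 = 16.70°;  2α = 33.40°
n_0 = (+0.6897, -0.7241)
n_1 = (+0.9955, +0.0945)
n_2 = (+0.3295, +0.9442)
n_3 = (-0.7857, +0.6186)
n_4 = (-1.0000, +0.0021)
n_5 = (-0.8649, -0.5020)
n_6 = (-0.3818, -0.9243)
  (0,1): δ = 128.18°  ·
  (0,2): δ = 62.84°  ·
  (0,3): δ = 8.19°  ✓
  (0,4): δ = 46.27°  ·
  (0,5): δ = 76.53°  ·
  (0,6): δ = 113.95°  ·
  (1,2): δ = 114.66°  ·
  (1,3): δ = 43.63°  ·
  (1,4): δ = 5.54°  ✓
  (1,5): δ = 24.71°  ✓
  (1,6): δ = 62.14°  ·
  (2,3): δ = 108.97°  ·
  (2,4): δ = 70.88°  ·
  (2,5): δ = 40.63°  ·
  (2,6): δ = 3.20°  ✓
  (3,4): δ = 141.91°  ·
  (3,5): δ = 111.66°  ·
  (3,6): δ = 74.23°  ·
  (4,5): δ = 149.75°  ·
  (4,6): δ = 112.32°  ·
  (5,6): δ = 142.57°  ·
antipodal pairs: 4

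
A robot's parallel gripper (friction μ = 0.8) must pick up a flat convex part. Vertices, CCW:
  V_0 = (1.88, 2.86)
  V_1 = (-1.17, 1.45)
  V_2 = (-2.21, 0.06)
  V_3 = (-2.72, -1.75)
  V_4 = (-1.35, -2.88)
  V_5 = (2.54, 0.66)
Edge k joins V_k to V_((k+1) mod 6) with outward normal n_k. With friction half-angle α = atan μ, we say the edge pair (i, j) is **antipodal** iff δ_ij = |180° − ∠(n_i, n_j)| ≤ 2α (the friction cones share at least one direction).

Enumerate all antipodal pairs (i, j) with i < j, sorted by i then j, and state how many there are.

count = 7; pairs: (0,3), (0,4), (1,4), (1,5), (2,4), (2,5), (3,5)

α = atan 0.8 = 38.66°;  2α = 77.32°
n_0 = (-0.4196, +0.9077)
n_1 = (-0.8007, +0.5991)
n_2 = (-0.9625, +0.2712)
n_3 = (-0.6363, -0.7714)
n_4 = (+0.6731, -0.7396)
n_5 = (+0.9578, +0.2873)
  (0,1): δ = 151.61°  ·
  (0,2): δ = 130.55°  ·
  (0,3): δ = 64.33°  ✓
  (0,4): δ = 17.49°  ✓
  (0,5): δ = 81.89°  ·
  (1,2): δ = 158.93°  ·
  (1,3): δ = 92.71°  ·
  (1,4): δ = 10.89°  ✓
  (1,5): δ = 53.50°  ✓
  (2,3): δ = 113.78°  ·
  (2,4): δ = 31.96°  ✓
  (2,5): δ = 32.44°  ✓
  (3,4): δ = 98.18°  ·
  (3,5): δ = 33.78°  ✓
  (4,5): δ = 115.60°  ·
antipodal pairs: 7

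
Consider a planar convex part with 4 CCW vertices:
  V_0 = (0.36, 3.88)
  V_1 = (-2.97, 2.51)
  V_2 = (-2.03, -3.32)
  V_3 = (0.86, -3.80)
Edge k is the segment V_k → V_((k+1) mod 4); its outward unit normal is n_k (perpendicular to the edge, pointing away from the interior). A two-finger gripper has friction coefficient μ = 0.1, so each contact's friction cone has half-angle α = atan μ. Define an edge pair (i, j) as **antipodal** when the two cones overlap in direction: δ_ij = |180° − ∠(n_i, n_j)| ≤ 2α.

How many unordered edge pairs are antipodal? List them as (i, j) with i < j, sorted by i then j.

α = atan 0.1 = 5.71°;  2α = 11.42°
n_0 = (-0.3805, +0.9248)
n_1 = (-0.9872, -0.1592)
n_2 = (-0.1638, -0.9865)
n_3 = (+0.9979, +0.0650)
  (0,1): δ = 103.20°  ·
  (0,2): δ = 31.79°  ·
  (0,3): δ = 71.36°  ·
  (1,2): δ = 108.59°  ·
  (1,3): δ = 5.43°  ✓
  (2,3): δ = 76.84°  ·
antipodal pairs: 1

count = 1; pairs: (1,3)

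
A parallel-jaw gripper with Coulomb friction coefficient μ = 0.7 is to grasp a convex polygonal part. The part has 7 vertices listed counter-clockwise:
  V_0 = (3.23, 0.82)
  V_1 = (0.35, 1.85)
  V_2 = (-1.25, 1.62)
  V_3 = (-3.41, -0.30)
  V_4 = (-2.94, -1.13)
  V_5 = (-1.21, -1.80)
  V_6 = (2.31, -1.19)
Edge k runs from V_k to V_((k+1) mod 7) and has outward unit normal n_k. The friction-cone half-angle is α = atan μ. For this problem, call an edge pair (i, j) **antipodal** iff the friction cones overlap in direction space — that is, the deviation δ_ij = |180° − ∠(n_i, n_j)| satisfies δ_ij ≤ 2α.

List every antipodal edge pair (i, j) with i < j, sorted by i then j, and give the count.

α = atan 0.7 = 34.99°;  2α = 69.98°
n_0 = (+0.3368, +0.9416)
n_1 = (-0.1423, +0.9898)
n_2 = (-0.6644, +0.7474)
n_3 = (-0.8702, -0.4927)
n_4 = (-0.3611, -0.9325)
n_5 = (+0.1708, -0.9853)
n_6 = (+0.9093, -0.4162)
  (0,1): δ = 152.14°  ·
  (0,2): δ = 118.69°  ·
  (0,3): δ = 40.80°  ✓
  (0,4): δ = 1.49°  ✓
  (0,5): δ = 29.51°  ✓
  (0,6): δ = 85.08°  ·
  (1,2): δ = 146.55°  ·
  (1,3): δ = 68.66°  ✓
  (1,4): δ = 29.35°  ✓
  (1,5): δ = 1.65°  ✓
  (1,6): δ = 57.23°  ✓
  (2,3): δ = 102.11°  ·
  (2,4): δ = 62.80°  ✓
  (2,5): δ = 31.80°  ✓
  (2,6): δ = 23.77°  ✓
  (3,4): δ = 140.69°  ·
  (3,5): δ = 109.69°  ·
  (3,6): δ = 54.12°  ✓
  (4,5): δ = 149.00°  ·
  (4,6): δ = 93.42°  ·
  (5,6): δ = 124.43°  ·
antipodal pairs: 11

count = 11; pairs: (0,3), (0,4), (0,5), (1,3), (1,4), (1,5), (1,6), (2,4), (2,5), (2,6), (3,6)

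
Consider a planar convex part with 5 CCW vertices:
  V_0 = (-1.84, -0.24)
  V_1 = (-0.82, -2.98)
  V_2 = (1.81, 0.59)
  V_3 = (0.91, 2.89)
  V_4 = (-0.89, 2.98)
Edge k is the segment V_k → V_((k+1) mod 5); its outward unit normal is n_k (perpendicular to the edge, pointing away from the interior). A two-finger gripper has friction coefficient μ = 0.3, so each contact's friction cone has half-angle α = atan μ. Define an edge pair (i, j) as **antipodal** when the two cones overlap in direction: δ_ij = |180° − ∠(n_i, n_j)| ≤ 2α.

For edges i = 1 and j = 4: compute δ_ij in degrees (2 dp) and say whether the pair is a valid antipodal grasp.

δ = 19.94°, valid

α = atan 0.3 = 16.70°;  2α = 33.40°
edge 1: e_1 = (+2.63, +3.57);  n_1 = (+0.8051, -0.5931)
edge 4: e_4 = (-0.95, -3.22);  n_4 = (-0.9591, +0.2830)
∠(n_1, n_4) = 160.06°
δ = |180° − 160.06°| = 19.94°
19.94° ≤ 2α = 33.40°  →  valid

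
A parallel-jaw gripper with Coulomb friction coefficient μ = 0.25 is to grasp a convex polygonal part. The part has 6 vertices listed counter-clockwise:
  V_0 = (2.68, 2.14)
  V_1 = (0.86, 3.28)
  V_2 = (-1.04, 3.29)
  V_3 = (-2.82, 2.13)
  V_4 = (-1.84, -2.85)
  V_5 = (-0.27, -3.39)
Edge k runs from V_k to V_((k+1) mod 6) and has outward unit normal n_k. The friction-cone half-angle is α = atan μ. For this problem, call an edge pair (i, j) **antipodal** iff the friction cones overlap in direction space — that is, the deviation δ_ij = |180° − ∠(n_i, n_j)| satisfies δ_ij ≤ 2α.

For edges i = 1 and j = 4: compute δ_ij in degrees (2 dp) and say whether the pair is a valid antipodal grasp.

δ = 18.68°, valid

α = atan 0.25 = 14.04°;  2α = 28.07°
edge 1: e_1 = (-1.90, +0.01);  n_1 = (+0.0053, +1.0000)
edge 4: e_4 = (+1.57, -0.54);  n_4 = (-0.3252, -0.9456)
∠(n_1, n_4) = 161.32°
δ = |180° − 161.32°| = 18.68°
18.68° ≤ 2α = 28.07°  →  valid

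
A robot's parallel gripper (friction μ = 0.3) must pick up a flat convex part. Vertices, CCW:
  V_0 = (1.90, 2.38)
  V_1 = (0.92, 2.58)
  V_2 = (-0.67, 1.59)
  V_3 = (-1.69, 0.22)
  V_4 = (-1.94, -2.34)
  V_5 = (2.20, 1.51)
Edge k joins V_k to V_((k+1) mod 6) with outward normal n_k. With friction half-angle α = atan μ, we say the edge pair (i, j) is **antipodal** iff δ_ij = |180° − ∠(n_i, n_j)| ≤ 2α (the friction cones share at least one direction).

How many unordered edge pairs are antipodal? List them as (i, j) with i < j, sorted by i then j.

count = 3; pairs: (1,4), (2,4), (3,5)

α = atan 0.3 = 16.70°;  2α = 33.40°
n_0 = (+0.2000, +0.9798)
n_1 = (-0.5286, +0.8489)
n_2 = (-0.8021, +0.5972)
n_3 = (-0.9953, +0.0972)
n_4 = (+0.6810, -0.7323)
n_5 = (+0.9454, +0.3260)
  (0,1): δ = 136.56°  ·
  (0,2): δ = 115.13°  ·
  (0,3): δ = 84.04°  ·
  (0,4): δ = 54.46°  ·
  (0,5): δ = 120.56°  ·
  (1,2): δ = 158.58°  ·
  (1,3): δ = 127.49°  ·
  (1,4): δ = 11.01°  ✓
  (1,5): δ = 77.12°  ·
  (2,3): δ = 148.91°  ·
  (2,4): δ = 10.41°  ✓
  (2,5): δ = 55.69°  ·
  (3,4): δ = 41.50°  ·
  (3,5): δ = 24.60°  ✓
  (4,5): δ = 113.90°  ·
antipodal pairs: 3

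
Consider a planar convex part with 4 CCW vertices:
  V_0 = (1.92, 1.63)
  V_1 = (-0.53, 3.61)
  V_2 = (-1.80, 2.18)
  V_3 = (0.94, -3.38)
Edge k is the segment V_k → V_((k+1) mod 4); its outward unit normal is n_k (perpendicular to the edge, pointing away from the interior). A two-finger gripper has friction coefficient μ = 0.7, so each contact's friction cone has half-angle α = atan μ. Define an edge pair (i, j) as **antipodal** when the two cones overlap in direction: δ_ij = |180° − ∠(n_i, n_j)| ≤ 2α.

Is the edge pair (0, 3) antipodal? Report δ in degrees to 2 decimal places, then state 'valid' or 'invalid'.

α = atan 0.7 = 34.99°;  2α = 69.98°
edge 0: e_0 = (-2.45, +1.98);  n_0 = (+0.6286, +0.7778)
edge 3: e_3 = (+0.98, +5.01);  n_3 = (+0.9814, -0.1920)
∠(n_0, n_3) = 62.12°
δ = |180° − 62.12°| = 117.88°
117.88° > 2α = 69.98°  →  invalid

δ = 117.88°, invalid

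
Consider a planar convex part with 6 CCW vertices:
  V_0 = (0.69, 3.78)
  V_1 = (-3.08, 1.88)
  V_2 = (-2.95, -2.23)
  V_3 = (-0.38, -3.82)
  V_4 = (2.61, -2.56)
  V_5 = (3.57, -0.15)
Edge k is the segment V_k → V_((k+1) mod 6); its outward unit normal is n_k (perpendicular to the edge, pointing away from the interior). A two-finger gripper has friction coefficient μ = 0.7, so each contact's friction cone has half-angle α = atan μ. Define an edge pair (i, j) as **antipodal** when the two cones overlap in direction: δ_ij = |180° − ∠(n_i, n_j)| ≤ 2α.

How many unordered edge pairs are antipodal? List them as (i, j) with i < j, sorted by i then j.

α = atan 0.7 = 34.99°;  2α = 69.98°
n_0 = (-0.4501, +0.8930)
n_1 = (-0.9995, -0.0316)
n_2 = (-0.5261, -0.8504)
n_3 = (+0.3883, -0.9215)
n_4 = (+0.9290, -0.3701)
n_5 = (+0.8066, +0.5911)
  (0,1): δ = 114.94°  ·
  (0,2): δ = 58.49°  ✓
  (0,3): δ = 3.90°  ✓
  (0,4): δ = 41.53°  ✓
  (0,5): δ = 99.49°  ·
  (1,2): δ = 123.56°  ·
  (1,3): δ = 68.96°  ✓
  (1,4): δ = 23.53°  ✓
  (1,5): δ = 34.42°  ✓
  (2,3): δ = 125.41°  ·
  (2,4): δ = 79.98°  ·
  (2,5): δ = 22.02°  ✓
  (3,4): δ = 134.57°  ·
  (3,5): δ = 76.62°  ·
  (4,5): δ = 122.05°  ·
antipodal pairs: 7

count = 7; pairs: (0,2), (0,3), (0,4), (1,3), (1,4), (1,5), (2,5)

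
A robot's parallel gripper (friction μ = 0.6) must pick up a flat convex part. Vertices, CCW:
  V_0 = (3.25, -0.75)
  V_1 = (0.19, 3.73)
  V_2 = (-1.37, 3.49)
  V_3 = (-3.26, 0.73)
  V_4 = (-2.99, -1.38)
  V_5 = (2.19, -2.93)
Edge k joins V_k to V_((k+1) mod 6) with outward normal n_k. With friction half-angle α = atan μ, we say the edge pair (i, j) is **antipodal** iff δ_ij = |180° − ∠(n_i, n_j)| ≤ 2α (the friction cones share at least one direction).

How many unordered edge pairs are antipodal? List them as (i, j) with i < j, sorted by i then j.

count = 6; pairs: (0,3), (0,4), (1,4), (1,5), (2,5), (3,5)

α = atan 0.6 = 30.96°;  2α = 61.93°
n_0 = (+0.8258, +0.5640)
n_1 = (-0.1521, +0.9884)
n_2 = (-0.8251, +0.5650)
n_3 = (-0.9919, -0.1269)
n_4 = (-0.2867, -0.9580)
n_5 = (+0.8993, -0.4373)
  (0,1): δ = 115.59°  ·
  (0,2): δ = 68.74°  ·
  (0,3): δ = 27.04°  ✓
  (0,4): δ = 39.01°  ✓
  (0,5): δ = 119.73°  ·
  (1,2): δ = 133.15°  ·
  (1,3): δ = 91.45°  ·
  (1,4): δ = 25.40°  ✓
  (1,5): δ = 55.32°  ✓
  (2,3): δ = 138.31°  ·
  (2,4): δ = 72.26°  ·
  (2,5): δ = 8.47°  ✓
  (3,4): δ = 113.95°  ·
  (3,5): δ = 33.22°  ✓
  (4,5): δ = 99.27°  ·
antipodal pairs: 6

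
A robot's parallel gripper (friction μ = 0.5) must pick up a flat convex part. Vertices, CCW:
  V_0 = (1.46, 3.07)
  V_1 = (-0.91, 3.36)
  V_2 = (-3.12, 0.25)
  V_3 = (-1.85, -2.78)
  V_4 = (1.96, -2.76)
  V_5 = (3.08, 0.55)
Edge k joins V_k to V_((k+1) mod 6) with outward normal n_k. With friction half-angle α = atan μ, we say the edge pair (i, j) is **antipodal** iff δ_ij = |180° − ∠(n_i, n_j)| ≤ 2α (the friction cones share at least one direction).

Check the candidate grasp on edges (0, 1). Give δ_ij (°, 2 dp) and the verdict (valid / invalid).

δ = 118.42°, invalid

α = atan 0.5 = 26.57°;  2α = 53.13°
edge 0: e_0 = (-2.37, +0.29);  n_0 = (+0.1215, +0.9926)
edge 1: e_1 = (-2.21, -3.11);  n_1 = (-0.8151, +0.5793)
∠(n_0, n_1) = 61.58°
δ = |180° − 61.58°| = 118.42°
118.42° > 2α = 53.13°  →  invalid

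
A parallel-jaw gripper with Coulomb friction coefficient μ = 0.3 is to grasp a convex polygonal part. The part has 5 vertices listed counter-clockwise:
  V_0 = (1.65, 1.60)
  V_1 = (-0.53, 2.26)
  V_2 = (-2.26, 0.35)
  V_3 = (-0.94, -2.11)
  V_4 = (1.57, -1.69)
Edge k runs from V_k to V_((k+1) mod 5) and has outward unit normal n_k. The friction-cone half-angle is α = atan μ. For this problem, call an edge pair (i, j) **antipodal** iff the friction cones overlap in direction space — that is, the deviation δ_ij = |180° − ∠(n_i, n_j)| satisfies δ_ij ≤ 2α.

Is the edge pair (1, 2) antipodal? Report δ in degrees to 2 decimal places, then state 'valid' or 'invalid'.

δ = 109.61°, invalid

α = atan 0.3 = 16.70°;  2α = 33.40°
edge 1: e_1 = (-1.73, -1.91);  n_1 = (-0.7412, +0.6713)
edge 2: e_2 = (+1.32, -2.46);  n_2 = (-0.8812, -0.4728)
∠(n_1, n_2) = 70.39°
δ = |180° − 70.39°| = 109.61°
109.61° > 2α = 33.40°  →  invalid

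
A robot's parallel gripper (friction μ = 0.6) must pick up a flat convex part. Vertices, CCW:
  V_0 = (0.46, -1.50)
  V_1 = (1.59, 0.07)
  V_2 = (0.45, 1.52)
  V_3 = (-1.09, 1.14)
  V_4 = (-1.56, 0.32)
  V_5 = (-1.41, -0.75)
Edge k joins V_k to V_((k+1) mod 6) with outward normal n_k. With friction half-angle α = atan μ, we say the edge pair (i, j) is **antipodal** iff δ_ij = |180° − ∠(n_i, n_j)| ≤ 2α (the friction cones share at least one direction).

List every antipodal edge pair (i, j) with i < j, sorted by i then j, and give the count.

α = atan 0.6 = 30.96°;  2α = 61.93°
n_0 = (+0.8116, -0.5842)
n_1 = (+0.7861, +0.6181)
n_2 = (-0.2396, +0.9709)
n_3 = (-0.8676, +0.4973)
n_4 = (-0.9903, -0.1388)
n_5 = (-0.3722, -0.9281)
  (0,1): δ = 106.08°  ·
  (0,2): δ = 40.39°  ✓
  (0,3): δ = 5.92°  ✓
  (0,4): δ = 43.72°  ✓
  (0,5): δ = 103.89°  ·
  (1,2): δ = 114.31°  ·
  (1,3): δ = 67.99°  ·
  (1,4): δ = 30.19°  ✓
  (1,5): δ = 29.97°  ✓
  (2,3): δ = 133.68°  ·
  (2,4): δ = 95.88°  ·
  (2,5): δ = 35.72°  ✓
  (3,4): δ = 142.20°  ·
  (3,5): δ = 82.03°  ·
  (4,5): δ = 119.83°  ·
antipodal pairs: 6

count = 6; pairs: (0,2), (0,3), (0,4), (1,4), (1,5), (2,5)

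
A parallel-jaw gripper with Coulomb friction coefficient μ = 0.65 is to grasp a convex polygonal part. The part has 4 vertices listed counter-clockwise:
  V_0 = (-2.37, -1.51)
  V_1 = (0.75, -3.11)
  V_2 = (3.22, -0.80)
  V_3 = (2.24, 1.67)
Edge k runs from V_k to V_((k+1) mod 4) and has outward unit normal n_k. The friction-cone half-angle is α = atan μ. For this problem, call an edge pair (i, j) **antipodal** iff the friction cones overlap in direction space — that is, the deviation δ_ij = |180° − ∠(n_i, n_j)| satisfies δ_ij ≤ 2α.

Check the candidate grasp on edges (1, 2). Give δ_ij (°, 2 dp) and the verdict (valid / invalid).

δ = 111.44°, invalid

α = atan 0.65 = 33.02°;  2α = 66.05°
edge 1: e_1 = (+2.47, +2.31);  n_1 = (+0.6831, -0.7304)
edge 2: e_2 = (-0.98, +2.47);  n_2 = (+0.9295, +0.3688)
∠(n_1, n_2) = 68.56°
δ = |180° − 68.56°| = 111.44°
111.44° > 2α = 66.05°  →  invalid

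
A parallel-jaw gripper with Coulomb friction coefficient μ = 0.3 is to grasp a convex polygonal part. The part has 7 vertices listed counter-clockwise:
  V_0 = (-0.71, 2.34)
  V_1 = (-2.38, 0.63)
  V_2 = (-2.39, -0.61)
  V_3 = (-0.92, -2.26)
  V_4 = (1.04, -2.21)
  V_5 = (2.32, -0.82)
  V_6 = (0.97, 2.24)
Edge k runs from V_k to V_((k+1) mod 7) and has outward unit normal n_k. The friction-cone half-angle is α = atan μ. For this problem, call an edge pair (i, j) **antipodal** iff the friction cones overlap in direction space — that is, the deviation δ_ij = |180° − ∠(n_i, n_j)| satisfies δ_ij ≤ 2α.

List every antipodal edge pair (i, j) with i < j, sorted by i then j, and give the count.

count = 4; pairs: (0,4), (1,5), (2,5), (3,6)

α = atan 0.3 = 16.70°;  2α = 33.40°
n_0 = (-0.7154, +0.6987)
n_1 = (-1.0000, +0.0081)
n_2 = (-0.7467, -0.6652)
n_3 = (+0.0255, -0.9997)
n_4 = (+0.7356, -0.6774)
n_5 = (+0.9149, +0.4036)
n_6 = (+0.0594, +0.9982)
  (0,1): δ = 136.14°  ·
  (0,2): δ = 93.98°  ·
  (0,3): δ = 44.22°  ·
  (0,4): δ = 1.68°  ✓
  (0,5): δ = 68.13°  ·
  (0,6): δ = 130.92°  ·
  (1,2): δ = 137.84°  ·
  (1,3): δ = 88.08°  ·
  (1,4): δ = 42.18°  ·
  (1,5): δ = 24.27°  ✓
  (1,6): δ = 87.06°  ·
  (2,3): δ = 130.24°  ·
  (2,4): δ = 84.34°  ·
  (2,5): δ = 17.89°  ✓
  (2,6): δ = 44.90°  ·
  (3,4): δ = 134.10°  ·
  (3,5): δ = 67.66°  ·
  (3,6): δ = 4.87°  ✓
  (4,5): δ = 113.55°  ·
  (4,6): δ = 50.77°  ·
  (5,6): δ = 117.21°  ·
antipodal pairs: 4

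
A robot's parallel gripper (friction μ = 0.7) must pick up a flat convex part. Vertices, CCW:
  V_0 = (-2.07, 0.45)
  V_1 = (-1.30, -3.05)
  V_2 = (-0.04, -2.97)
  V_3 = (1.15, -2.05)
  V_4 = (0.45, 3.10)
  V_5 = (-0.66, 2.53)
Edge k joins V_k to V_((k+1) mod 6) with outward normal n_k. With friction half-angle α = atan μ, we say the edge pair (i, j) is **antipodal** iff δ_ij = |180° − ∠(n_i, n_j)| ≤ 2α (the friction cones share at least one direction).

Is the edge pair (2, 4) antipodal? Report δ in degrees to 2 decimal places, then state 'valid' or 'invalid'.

δ = 10.53°, valid

α = atan 0.7 = 34.99°;  2α = 69.98°
edge 2: e_2 = (+1.19, +0.92);  n_2 = (+0.6116, -0.7911)
edge 4: e_4 = (-1.11, -0.57);  n_4 = (-0.4568, +0.8896)
∠(n_2, n_4) = 169.47°
δ = |180° − 169.47°| = 10.53°
10.53° ≤ 2α = 69.98°  →  valid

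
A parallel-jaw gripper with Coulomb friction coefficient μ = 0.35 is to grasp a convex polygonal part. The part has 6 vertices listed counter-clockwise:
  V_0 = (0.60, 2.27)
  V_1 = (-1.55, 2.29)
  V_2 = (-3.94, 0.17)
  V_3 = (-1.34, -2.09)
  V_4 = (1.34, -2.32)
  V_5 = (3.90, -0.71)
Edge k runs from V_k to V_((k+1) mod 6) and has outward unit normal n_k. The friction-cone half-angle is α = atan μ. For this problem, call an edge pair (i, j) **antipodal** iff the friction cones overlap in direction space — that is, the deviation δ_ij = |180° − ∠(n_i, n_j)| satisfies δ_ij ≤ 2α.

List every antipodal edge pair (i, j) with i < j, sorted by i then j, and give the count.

count = 5; pairs: (0,3), (0,4), (1,4), (2,5), (3,5)

α = atan 0.35 = 19.29°;  2α = 38.58°
n_0 = (+0.0093, +1.0000)
n_1 = (-0.6636, +0.7481)
n_2 = (-0.6560, -0.7547)
n_3 = (-0.0855, -0.9963)
n_4 = (+0.5324, -0.8465)
n_5 = (+0.6702, +0.7422)
  (0,1): δ = 137.89°  ·
  (0,2): δ = 40.47°  ·
  (0,3): δ = 4.37°  ✓
  (0,4): δ = 32.70°  ✓
  (0,5): δ = 138.45°  ·
  (1,2): δ = 82.57°  ·
  (1,3): δ = 46.48°  ·
  (1,4): δ = 9.41°  ✓
  (1,5): δ = 96.34°  ·
  (2,3): δ = 143.91°  ·
  (2,4): δ = 106.84°  ·
  (2,5): δ = 1.08°  ✓
  (3,4): δ = 142.93°  ·
  (3,5): δ = 37.18°  ✓
  (4,5): δ = 74.25°  ·
antipodal pairs: 5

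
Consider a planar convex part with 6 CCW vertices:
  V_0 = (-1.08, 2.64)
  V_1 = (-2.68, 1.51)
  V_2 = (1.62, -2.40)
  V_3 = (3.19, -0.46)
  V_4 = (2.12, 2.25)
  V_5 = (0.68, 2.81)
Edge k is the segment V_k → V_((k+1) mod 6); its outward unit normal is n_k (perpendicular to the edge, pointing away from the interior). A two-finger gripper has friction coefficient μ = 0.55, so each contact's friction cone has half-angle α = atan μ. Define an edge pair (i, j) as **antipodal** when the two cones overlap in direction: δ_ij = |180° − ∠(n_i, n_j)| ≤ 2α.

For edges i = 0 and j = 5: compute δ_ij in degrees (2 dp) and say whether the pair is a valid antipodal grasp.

α = atan 0.55 = 28.81°;  2α = 57.62°
edge 0: e_0 = (-1.60, -1.13);  n_0 = (-0.5769, +0.8168)
edge 5: e_5 = (-1.76, -0.17);  n_5 = (-0.0961, +0.9954)
∠(n_0, n_5) = 29.71°
δ = |180° − 29.71°| = 150.29°
150.29° > 2α = 57.62°  →  invalid

δ = 150.29°, invalid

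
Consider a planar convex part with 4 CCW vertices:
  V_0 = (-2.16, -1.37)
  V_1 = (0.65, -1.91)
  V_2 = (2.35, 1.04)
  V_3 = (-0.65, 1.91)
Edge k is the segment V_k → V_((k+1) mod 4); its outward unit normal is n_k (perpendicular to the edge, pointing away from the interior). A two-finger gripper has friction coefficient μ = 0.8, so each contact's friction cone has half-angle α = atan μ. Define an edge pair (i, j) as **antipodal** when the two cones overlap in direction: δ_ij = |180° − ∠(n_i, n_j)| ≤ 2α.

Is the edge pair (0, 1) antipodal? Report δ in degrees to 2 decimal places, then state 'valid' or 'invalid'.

α = atan 0.8 = 38.66°;  2α = 77.32°
edge 0: e_0 = (+2.81, -0.54);  n_0 = (-0.1887, -0.9820)
edge 1: e_1 = (+1.70, +2.95);  n_1 = (+0.8664, -0.4993)
∠(n_0, n_1) = 70.92°
δ = |180° − 70.92°| = 109.08°
109.08° > 2α = 77.32°  →  invalid

δ = 109.08°, invalid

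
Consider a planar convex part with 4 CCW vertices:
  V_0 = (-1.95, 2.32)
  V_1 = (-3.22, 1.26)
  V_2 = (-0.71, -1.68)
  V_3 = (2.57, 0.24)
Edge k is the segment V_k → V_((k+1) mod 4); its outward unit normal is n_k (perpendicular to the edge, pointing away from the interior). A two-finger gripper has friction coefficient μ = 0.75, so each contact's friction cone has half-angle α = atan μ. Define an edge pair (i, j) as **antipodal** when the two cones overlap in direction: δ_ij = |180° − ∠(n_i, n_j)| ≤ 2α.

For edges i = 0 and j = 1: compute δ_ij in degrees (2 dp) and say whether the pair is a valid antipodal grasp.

δ = 89.36°, invalid

α = atan 0.75 = 36.87°;  2α = 73.74°
edge 0: e_0 = (-1.27, -1.06);  n_0 = (-0.6408, +0.7677)
edge 1: e_1 = (+2.51, -2.94);  n_1 = (-0.7605, -0.6493)
∠(n_0, n_1) = 90.64°
δ = |180° − 90.64°| = 89.36°
89.36° > 2α = 73.74°  →  invalid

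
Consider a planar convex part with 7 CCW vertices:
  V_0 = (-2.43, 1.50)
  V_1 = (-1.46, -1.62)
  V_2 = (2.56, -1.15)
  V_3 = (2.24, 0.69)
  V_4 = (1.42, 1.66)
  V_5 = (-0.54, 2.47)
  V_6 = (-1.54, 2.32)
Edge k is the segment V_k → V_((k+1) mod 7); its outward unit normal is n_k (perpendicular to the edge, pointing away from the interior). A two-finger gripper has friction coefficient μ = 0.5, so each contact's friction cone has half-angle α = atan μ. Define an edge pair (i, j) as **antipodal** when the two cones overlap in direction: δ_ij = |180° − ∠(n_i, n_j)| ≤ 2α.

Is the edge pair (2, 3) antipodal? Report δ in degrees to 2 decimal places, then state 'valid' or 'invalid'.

α = atan 0.5 = 26.57°;  2α = 53.13°
edge 2: e_2 = (-0.32, +1.84);  n_2 = (+0.9852, +0.1713)
edge 3: e_3 = (-0.82, +0.97);  n_3 = (+0.7637, +0.6456)
∠(n_2, n_3) = 30.34°
δ = |180° − 30.34°| = 149.66°
149.66° > 2α = 53.13°  →  invalid

δ = 149.66°, invalid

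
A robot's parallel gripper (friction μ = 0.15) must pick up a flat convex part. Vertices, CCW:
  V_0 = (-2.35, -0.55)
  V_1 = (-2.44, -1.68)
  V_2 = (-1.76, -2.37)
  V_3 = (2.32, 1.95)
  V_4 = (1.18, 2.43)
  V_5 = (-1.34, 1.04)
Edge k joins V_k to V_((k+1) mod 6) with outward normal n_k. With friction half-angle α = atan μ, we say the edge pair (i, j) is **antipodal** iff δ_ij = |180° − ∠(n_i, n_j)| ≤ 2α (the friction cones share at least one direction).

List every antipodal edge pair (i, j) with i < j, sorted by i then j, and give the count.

count = 1; pairs: (2,5)

α = atan 0.15 = 8.53°;  2α = 17.06°
n_0 = (-0.9968, +0.0794)
n_1 = (-0.7122, -0.7019)
n_2 = (+0.7270, -0.6866)
n_3 = (+0.3881, +0.9216)
n_4 = (-0.4830, +0.8756)
n_5 = (-0.8441, +0.5362)
  (0,1): δ = 130.86°  ·
  (0,2): δ = 38.81°  ·
  (0,3): δ = 71.72°  ·
  (0,4): δ = 123.43°  ·
  (0,5): δ = 152.13°  ·
  (1,2): δ = 87.95°  ·
  (1,3): δ = 22.58°  ·
  (1,4): δ = 74.30°  ·
  (1,5): δ = 102.99°  ·
  (2,3): δ = 69.47°  ·
  (2,4): δ = 17.76°  ·
  (2,5): δ = 10.94°  ✓
  (3,4): δ = 128.29°  ·
  (3,5): δ = 99.59°  ·
  (4,5): δ = 151.31°  ·
antipodal pairs: 1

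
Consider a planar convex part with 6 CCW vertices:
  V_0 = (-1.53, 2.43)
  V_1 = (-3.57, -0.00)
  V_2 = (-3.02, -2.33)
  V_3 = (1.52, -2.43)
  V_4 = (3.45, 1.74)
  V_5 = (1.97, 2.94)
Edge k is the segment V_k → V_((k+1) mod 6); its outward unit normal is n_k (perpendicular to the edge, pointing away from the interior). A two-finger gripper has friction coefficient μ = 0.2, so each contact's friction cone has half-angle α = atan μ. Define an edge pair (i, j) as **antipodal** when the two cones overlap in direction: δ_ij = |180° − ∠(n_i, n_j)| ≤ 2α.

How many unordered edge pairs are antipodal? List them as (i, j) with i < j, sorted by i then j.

count = 2; pairs: (0,3), (2,5)

α = atan 0.2 = 11.31°;  2α = 22.62°
n_0 = (-0.7659, +0.6430)
n_1 = (-0.9733, -0.2297)
n_2 = (-0.0220, -0.9998)
n_3 = (+0.9075, -0.4200)
n_4 = (+0.6298, +0.7768)
n_5 = (-0.1442, +0.9895)
  (0,1): δ = 126.70°  ·
  (0,2): δ = 51.25°  ·
  (0,3): δ = 15.18°  ✓
  (0,4): δ = 90.98°  ·
  (0,5): δ = 138.30°  ·
  (1,2): δ = 104.54°  ·
  (1,3): δ = 38.12°  ·
  (1,4): δ = 37.68°  ·
  (1,5): δ = 85.01°  ·
  (2,3): δ = 113.57°  ·
  (2,4): δ = 37.77°  ·
  (2,5): δ = 9.55°  ✓
  (3,4): δ = 104.20°  ·
  (3,5): δ = 56.87°  ·
  (4,5): δ = 132.67°  ·
antipodal pairs: 2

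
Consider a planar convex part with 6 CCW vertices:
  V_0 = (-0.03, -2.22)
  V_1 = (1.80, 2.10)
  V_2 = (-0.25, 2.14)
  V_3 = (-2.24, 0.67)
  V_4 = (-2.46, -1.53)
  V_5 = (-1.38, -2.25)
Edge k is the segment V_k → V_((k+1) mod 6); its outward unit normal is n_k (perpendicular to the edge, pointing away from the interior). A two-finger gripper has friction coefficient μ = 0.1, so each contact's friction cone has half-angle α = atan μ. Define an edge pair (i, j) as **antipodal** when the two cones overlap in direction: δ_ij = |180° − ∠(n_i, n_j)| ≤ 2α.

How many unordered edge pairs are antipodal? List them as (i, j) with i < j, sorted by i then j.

α = atan 0.1 = 5.71°;  2α = 11.42°
n_0 = (+0.9208, -0.3901)
n_1 = (+0.0195, +0.9998)
n_2 = (-0.5942, +0.8043)
n_3 = (-0.9950, +0.0995)
n_4 = (-0.5547, -0.8321)
n_5 = (+0.0222, -0.9998)
  (0,1): δ = 68.16°  ·
  (0,2): δ = 30.59°  ·
  (0,3): δ = 17.25°  ·
  (0,4): δ = 79.27°  ·
  (0,5): δ = 114.23°  ·
  (1,2): δ = 142.43°  ·
  (1,3): δ = 94.59°  ·
  (1,4): δ = 32.57°  ·
  (1,5): δ = 2.39°  ✓
  (2,3): δ = 132.16°  ·
  (2,4): δ = 70.14°  ·
  (2,5): δ = 35.18°  ·
  (3,4): δ = 117.98°  ·
  (3,5): δ = 83.02°  ·
  (4,5): δ = 145.04°  ·
antipodal pairs: 1

count = 1; pairs: (1,5)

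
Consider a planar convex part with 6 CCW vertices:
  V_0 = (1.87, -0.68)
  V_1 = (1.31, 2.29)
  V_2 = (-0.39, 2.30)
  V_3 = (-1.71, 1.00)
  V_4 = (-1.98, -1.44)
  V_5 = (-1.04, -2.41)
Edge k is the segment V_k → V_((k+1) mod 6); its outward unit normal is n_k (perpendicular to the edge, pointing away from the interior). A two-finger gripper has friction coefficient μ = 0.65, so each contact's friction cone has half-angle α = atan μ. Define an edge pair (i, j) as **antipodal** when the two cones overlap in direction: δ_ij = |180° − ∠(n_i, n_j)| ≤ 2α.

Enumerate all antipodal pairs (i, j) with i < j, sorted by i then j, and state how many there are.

count = 7; pairs: (0,2), (0,3), (0,4), (1,4), (1,5), (2,5), (3,5)

α = atan 0.65 = 33.02°;  2α = 66.05°
n_0 = (+0.9827, +0.1853)
n_1 = (+0.0059, +1.0000)
n_2 = (-0.7017, +0.7125)
n_3 = (-0.9939, +0.1100)
n_4 = (-0.7181, -0.6959)
n_5 = (+0.5110, -0.8596)
  (0,1): δ = 101.01°  ·
  (0,2): δ = 56.12°  ✓
  (0,3): δ = 16.99°  ✓
  (0,4): δ = 33.42°  ✓
  (0,5): δ = 110.05°  ·
  (1,2): δ = 135.10°  ·
  (1,3): δ = 95.98°  ·
  (1,4): δ = 45.56°  ✓
  (1,5): δ = 31.07°  ✓
  (2,3): δ = 140.88°  ·
  (2,4): δ = 90.46°  ·
  (2,5): δ = 13.83°  ✓
  (3,4): δ = 129.59°  ·
  (3,5): δ = 52.95°  ✓
  (4,5): δ = 103.37°  ·
antipodal pairs: 7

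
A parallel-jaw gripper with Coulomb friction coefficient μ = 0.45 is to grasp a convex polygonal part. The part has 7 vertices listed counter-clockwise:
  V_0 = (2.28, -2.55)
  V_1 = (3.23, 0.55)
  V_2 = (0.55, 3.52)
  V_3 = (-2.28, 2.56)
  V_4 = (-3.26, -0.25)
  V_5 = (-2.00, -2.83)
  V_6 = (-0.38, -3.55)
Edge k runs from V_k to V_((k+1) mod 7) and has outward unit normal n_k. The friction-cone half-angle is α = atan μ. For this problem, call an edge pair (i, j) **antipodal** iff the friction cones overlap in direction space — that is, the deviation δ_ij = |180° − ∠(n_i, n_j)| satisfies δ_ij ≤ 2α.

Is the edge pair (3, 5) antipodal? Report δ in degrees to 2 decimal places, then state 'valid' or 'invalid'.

δ = 94.74°, invalid

α = atan 0.45 = 24.23°;  2α = 48.46°
edge 3: e_3 = (-0.98, -2.81);  n_3 = (-0.9442, +0.3293)
edge 5: e_5 = (+1.62, -0.72);  n_5 = (-0.4061, -0.9138)
∠(n_3, n_5) = 85.26°
δ = |180° − 85.26°| = 94.74°
94.74° > 2α = 48.46°  →  invalid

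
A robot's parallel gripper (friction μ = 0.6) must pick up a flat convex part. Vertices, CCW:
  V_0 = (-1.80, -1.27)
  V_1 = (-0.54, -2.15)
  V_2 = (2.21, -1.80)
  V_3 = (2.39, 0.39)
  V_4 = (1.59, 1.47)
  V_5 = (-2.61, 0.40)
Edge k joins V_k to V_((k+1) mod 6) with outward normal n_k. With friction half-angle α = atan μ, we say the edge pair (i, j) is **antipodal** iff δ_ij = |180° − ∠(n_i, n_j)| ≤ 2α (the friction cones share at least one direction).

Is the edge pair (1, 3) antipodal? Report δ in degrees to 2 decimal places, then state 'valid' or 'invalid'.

α = atan 0.6 = 30.96°;  2α = 61.93°
edge 1: e_1 = (+2.75, +0.35);  n_1 = (+0.1263, -0.9920)
edge 3: e_3 = (-0.80, +1.08);  n_3 = (+0.8036, +0.5952)
∠(n_1, n_3) = 119.28°
δ = |180° − 119.28°| = 60.72°
60.72° ≤ 2α = 61.93°  →  valid

δ = 60.72°, valid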